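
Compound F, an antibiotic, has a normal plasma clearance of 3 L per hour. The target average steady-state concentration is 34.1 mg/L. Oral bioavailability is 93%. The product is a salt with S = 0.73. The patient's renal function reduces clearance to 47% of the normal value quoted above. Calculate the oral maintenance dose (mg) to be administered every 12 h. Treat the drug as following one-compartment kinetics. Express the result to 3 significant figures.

850 mg

Patient clearance = 0.47 × 3.000 = 1.410 L/h
At steady state, dose per interval replaces the amount cleared in that interval: F·S·D/τ = CL·Css.
D = CL × Css × τ / F / S = 1.410 × 34.1 × 12 / 0.93 / 0.73 = 849.9 mg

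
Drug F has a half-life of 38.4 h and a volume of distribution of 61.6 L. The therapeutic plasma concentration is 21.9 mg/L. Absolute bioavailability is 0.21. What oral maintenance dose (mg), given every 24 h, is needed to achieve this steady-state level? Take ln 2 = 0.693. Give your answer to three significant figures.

k = 0.693/38.4 = 0.01805 h⁻¹, so CL = k·Vd = 0.01805 × 61.60 = 1.112 L/h
D = CL × Css × τ / F = 1.112 × 21.9 × 24 / 0.21 = 2783 mg

2780 mg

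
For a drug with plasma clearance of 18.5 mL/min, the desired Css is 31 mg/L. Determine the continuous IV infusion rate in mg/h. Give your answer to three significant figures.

34.4 mg/h

Convert clearance: 18.5 mL/min × 60 min/h ÷ 1000 mL/L = 1.110 L/h
Infusion rate = CL · Css = 1.110 L/h × 31 mg/L = 34.41 mg/h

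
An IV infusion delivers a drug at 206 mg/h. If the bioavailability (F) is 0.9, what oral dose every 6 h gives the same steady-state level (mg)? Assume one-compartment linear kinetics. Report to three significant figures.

1370 mg

To maintain the same Css, the systemic dosing rate must be unchanged: F·D/τ = infusion rate.
D = rate × τ / F = 206 × 6 / 0.9 = 1373 mg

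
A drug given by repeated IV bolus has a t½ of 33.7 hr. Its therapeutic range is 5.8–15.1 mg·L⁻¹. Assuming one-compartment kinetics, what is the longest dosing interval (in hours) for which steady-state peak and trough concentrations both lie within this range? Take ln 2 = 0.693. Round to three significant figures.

46.5 h

k = 0.693 / t½ = 0.693 / 33.7 = 0.02056 h⁻¹
Between IV bolus doses, concentration decays as C = C₀·e^(−kτ), so C_peak/C_trough = e^(kτ).
τ_max = ln(C_peak/C_trough) / k = ln(15.1/5.8) / 0.02056 = 0.9568 / 0.02056 = 46.54 h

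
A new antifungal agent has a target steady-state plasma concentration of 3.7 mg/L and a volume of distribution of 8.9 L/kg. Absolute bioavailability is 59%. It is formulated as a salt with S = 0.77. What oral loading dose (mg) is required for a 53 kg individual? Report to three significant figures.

3840 mg

Total Vd = 8.9 × 53 = 471.7 L
LD = Vd × C / F / S = 471.7 × 3.700 / 0.59 / 0.77 = 3842 mg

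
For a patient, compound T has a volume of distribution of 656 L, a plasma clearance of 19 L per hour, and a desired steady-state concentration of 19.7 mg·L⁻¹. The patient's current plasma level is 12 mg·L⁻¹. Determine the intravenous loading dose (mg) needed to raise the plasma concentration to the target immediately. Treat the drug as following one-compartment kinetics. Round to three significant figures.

The loading dose fills Vd to the target concentration; clearance is irrelevant here.
Concentration deficit ΔC = 19.7 − 12 = 7.700 mg/L
LD = Vd × ΔC = 656.0 × 7.700 = 5051 mg

5050 mg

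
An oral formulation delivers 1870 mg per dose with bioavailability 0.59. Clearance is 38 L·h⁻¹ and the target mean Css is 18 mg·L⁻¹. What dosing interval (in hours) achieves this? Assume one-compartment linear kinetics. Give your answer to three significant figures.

F·D/τ = CL·Css → τ = F·D / (CL·Css).
τ = 0.59 × 1870 / (38 × 18) = 1.613 h

1.61 h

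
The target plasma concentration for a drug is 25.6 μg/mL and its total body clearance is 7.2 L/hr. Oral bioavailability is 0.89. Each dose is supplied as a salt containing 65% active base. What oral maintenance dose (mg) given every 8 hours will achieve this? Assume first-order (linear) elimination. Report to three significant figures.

2550 mg

At steady state, dose per interval replaces the amount cleared in that interval: F·S·D/τ = CL·Css.
D = CL × Css × τ / F / S = 7.200 × 25.6 × 8 / 0.89 / 0.65 = 2549 mg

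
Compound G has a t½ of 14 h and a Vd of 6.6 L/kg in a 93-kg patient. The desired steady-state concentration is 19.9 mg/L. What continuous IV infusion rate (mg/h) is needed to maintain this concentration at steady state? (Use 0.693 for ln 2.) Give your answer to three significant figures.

605 mg/h

Vd(total) = 93 kg × 6.6 L/kg = 613.8 L
CL = ln 2 · Vd / t½ = 0.693 × 613.8 / 14 = 30.38 L/h
Infusion rate = CL × Css = 30.38 × 19.9 = 604.6 mg/h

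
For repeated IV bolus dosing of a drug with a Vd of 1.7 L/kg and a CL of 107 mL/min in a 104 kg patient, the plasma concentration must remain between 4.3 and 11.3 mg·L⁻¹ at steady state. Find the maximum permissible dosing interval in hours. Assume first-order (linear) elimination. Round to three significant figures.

26.6 h

Vd(total) = 104 kg × 1.7 L/kg = 176.8 L
Convert clearance: 107 mL/min × 60 min/h ÷ 1000 mL/L = 6.420 L/h
k = CL / Vd = 6.420 / 176.8 = 0.03631 h⁻¹
Between IV bolus doses, concentration decays as C = C₀·e^(−kτ), so C_peak/C_trough = e^(kτ).
τ_max = ln(C_peak/C_trough) / k = ln(11.3/4.3) / 0.03631 = 0.9662 / 0.03631 = 26.61 h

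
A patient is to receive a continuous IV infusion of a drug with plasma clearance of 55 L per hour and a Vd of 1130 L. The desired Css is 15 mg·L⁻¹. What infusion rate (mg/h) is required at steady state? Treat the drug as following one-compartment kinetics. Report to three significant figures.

Infusion rate = CL · Css = 55.00 L/h × 15 mg/L = 825.0 mg/h

825 mg/h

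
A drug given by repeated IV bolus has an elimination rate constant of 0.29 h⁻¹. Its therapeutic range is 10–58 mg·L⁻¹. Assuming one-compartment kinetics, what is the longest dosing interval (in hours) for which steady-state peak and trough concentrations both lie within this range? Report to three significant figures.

Between IV bolus doses, concentration decays as C = C₀·e^(−kτ), so C_peak/C_trough = e^(kτ).
τ_max = ln(C_peak/C_trough) / k = ln(58/10) / 0.2900 = 1.758 / 0.2900 = 6.062 h

6.06 h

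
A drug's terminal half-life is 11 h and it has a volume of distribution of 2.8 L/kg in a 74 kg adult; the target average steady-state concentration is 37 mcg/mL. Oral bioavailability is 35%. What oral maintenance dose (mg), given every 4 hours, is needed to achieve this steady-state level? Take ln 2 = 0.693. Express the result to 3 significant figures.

5520 mg

Total Vd = 2.8 × 74 = 207.2 L
CL = ln 2 · Vd / t½ = 0.693 × 207.2 / 11 = 13.05 L/h
D = CL × Css × τ / F = 13.05 × 37 × 4 / 0.35 = 5518 mg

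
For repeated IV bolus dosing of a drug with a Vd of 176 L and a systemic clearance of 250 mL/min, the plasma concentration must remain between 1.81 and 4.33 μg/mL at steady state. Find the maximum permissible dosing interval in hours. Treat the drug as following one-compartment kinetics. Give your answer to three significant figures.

10.2 h

CL = 250 mL/min = 250 × 0.06 = 15.00 L/h
k = CL / Vd = 15.00 / 176.0 = 0.08523 h⁻¹
Between IV bolus doses, concentration decays as C = C₀·e^(−kτ), so C_peak/C_trough = e^(kτ).
τ_max = ln(C_peak/C_trough) / k = ln(4.33/1.81) / 0.08523 = 0.8722 / 0.08523 = 10.23 h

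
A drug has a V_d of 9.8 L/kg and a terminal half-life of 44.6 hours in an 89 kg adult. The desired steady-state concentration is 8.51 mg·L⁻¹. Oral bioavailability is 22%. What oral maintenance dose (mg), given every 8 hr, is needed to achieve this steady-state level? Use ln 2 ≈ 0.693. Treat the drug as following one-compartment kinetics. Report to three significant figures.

4190 mg

Total Vd = 9.8 × 89 = 872.2 L
CL = ln 2 · Vd / t½ = 0.693 × 872.2 / 44.6 = 13.55 L/h
D = CL × Css × τ / F = 13.55 × 8.51 × 8 / 0.22 = 4193 mg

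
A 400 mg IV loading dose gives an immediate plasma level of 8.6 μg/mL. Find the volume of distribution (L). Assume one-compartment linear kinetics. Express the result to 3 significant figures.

Immediately after an IV bolus, C₀ = Dose / Vd, so Vd = Dose / C₀.
Vd = 400 / 8.6 = 46.51 L

46.5 L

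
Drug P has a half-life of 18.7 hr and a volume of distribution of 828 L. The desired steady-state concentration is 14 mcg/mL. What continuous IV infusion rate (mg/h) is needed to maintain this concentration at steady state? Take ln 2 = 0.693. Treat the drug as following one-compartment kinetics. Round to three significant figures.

CL = 0.693 × Vd / t½ = 0.693 × 828.0 / 18.7 = 30.68 L/h
Infusion rate = CL × Css = 30.68 × 14 = 429.5 mg/h

430 mg/h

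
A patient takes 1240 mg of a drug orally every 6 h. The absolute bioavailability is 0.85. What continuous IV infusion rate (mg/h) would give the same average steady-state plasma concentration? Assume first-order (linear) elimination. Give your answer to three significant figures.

176 mg/h

Equivalent systemic input: infusion rate = F·D/τ.
Rate = 0.85 × 1240 / 6 = 175.7 mg/h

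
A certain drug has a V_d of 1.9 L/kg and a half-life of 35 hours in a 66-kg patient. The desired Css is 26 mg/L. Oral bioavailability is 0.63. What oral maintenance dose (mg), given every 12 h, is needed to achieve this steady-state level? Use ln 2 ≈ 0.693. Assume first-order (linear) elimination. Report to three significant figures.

Vd(total) = 66 kg × 1.9 L/kg = 125.4 L
k = 0.693/35 = 0.01980 h⁻¹, so CL = k·Vd = 0.01980 × 125.4 = 2.483 L/h
D = CL × Css × τ / F = 2.483 × 26 × 12 / 0.63 = 1230 mg

1230 mg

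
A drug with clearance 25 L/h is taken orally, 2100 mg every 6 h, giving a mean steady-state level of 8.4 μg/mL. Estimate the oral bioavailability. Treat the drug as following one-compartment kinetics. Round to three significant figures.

0.600

F·D/τ = CL·Css at steady state → F = CL·Css·τ / D.
F = 25 × 8.4 × 6 / 2100 = 0.600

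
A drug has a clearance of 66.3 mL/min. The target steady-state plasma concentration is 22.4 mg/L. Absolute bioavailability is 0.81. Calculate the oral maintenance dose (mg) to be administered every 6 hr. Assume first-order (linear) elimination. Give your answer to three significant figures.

660 mg

Convert clearance: 66.3 mL/min × 60 min/h ÷ 1000 mL/L = 3.978 L/h
D = CL × Css × τ / F = 3.978 × 22.4 × 6 / 0.81 = 660.1 mg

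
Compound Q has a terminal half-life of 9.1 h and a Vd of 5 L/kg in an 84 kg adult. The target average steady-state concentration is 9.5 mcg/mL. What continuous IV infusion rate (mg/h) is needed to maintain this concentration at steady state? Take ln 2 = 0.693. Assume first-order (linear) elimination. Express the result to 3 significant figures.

Vd = 5 L/kg × 84 kg = 420.0 L
k = 0.693/9.1 = 0.07615 h⁻¹, so CL = k·Vd = 0.07615 × 420.0 = 31.98 L/h
Infusion rate = CL × Css = 31.98 × 9.5 = 303.8 mg/h

304 mg/h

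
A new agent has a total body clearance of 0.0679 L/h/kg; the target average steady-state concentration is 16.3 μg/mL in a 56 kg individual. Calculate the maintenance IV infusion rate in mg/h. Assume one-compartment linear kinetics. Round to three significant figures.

CL = 0.0679 L/h/kg × 56 kg = 3.802 L/h
At steady state, infusion rate equals elimination rate: rate in = CL × Css.
R₀ = 3.802 × 16.3 = 61.97 mg/h

62.0 mg/h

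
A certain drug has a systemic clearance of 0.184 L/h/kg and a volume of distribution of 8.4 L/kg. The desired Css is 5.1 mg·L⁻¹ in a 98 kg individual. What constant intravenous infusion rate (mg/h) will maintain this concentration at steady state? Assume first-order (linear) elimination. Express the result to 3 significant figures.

CL = 0.184 L/h/kg × 98 kg = 18.03 L/h
At steady state, infusion rate equals elimination rate: rate in = CL × Css.
R₀ = 18.03 × 5.1 = 91.95 mg/h

92.0 mg/h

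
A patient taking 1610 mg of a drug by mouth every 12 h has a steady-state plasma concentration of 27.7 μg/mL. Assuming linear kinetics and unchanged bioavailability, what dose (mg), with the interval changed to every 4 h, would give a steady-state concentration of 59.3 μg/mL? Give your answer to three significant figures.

1150 mg

For first-order elimination, Css ∝ F·D/(CL·τ); F and CL are unchanged, so Css ∝ D/τ.
D₂ = D₁ × (Css,target / Css,current) × (τ₂/τ₁) = 1610 × (59.3/27.7) × (4/12) = 1149 mg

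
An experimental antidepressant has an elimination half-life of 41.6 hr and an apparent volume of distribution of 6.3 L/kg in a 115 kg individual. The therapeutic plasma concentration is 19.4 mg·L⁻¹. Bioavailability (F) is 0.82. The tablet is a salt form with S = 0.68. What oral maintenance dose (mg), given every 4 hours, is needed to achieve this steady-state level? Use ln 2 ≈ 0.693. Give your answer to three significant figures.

Vd = 6.3 L/kg × 115 kg = 724.5 L
CL = ln 2 · Vd / t½ = 0.693 × 724.5 / 41.6 = 12.07 L/h
D = CL × Css × τ / F / S = 12.07 × 19.4 × 4 / 0.82 / 0.68 = 1680 mg

1680 mg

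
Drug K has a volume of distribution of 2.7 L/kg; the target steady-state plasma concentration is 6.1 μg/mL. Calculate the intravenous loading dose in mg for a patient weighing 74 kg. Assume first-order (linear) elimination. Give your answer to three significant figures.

1220 mg

Vd(total) = 74 kg × 2.7 L/kg = 199.8 L
LD = Vd × C = 199.8 × 6.100 = 1219 mg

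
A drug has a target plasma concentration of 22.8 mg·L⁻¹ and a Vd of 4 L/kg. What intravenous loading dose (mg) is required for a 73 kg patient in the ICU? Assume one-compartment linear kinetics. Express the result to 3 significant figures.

Vd(total) = 73 kg × 4 L/kg = 292.0 L
The loading dose fills Vd to the target concentration.
LD = Vd × C = 292.0 × 22.80 = 6658 mg

6660 mg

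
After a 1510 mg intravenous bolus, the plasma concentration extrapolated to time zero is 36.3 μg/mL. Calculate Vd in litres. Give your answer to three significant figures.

Immediately after an IV bolus, C₀ = Dose / Vd, so Vd = Dose / C₀.
Vd = 1510 / 36.3 = 41.60 L

41.6 L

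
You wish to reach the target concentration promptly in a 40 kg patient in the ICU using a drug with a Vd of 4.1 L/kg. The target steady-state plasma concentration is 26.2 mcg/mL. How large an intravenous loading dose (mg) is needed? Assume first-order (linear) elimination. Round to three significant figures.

4300 mg

Vd(total) = 40 kg × 4.1 L/kg = 164.0 L
LD = Vd × C = 164.0 × 26.20 = 4297 mg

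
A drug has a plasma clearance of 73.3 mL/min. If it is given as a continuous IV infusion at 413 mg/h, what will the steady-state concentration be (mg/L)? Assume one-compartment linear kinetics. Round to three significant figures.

93.9 mg/L

CL = 73.3 mL/min = 73.3 × 0.06 = 4.398 L/h
Css = rate / CL = 413 / 4.398 = 93.91 mg/L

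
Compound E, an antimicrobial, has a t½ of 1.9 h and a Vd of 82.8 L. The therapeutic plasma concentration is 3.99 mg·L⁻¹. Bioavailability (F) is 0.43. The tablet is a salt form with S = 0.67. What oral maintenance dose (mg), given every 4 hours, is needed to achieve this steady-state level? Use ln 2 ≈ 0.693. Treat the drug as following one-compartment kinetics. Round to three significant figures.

1670 mg

k = 0.693/1.9 = 0.3647 h⁻¹, so CL = k·Vd = 0.3647 × 82.80 = 30.20 L/h
D = CL × Css × τ / F / S = 30.20 × 3.99 × 4 / 0.43 / 0.67 = 1673 mg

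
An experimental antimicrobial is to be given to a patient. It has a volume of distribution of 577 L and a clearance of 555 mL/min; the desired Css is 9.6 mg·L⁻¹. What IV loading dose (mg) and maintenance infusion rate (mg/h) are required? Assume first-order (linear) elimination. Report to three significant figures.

(a) 5540 mg; (b) 320 mg/h

LD = Vd · C_target = 577.0 × 9.6 = 5539 mg
CL = 555 mL/min = 555 × 0.06 = 33.30 L/h
Maintenance infusion rate = CL × Css = 33.30 × 9.6 = 319.7 mg/h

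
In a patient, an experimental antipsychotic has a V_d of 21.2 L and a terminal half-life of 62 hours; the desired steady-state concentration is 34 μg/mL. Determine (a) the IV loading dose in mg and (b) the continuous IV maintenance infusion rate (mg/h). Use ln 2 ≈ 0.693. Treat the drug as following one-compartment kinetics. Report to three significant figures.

LD = Vd × C = 21.20 × 34 = 720.8 mg
CL = 0.693 × Vd / t½ = 0.693 × 21.20 / 62 = 0.2370 L/h
Infusion rate = CL × Css = 0.2370 × 34 = 8.058 mg/h

(a) 721 mg; (b) 8.06 mg/h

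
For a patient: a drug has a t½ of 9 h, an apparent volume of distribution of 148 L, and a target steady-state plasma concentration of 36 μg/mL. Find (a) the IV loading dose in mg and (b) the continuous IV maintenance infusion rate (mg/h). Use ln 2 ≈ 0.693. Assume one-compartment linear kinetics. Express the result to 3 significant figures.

LD = Vd × C = 148.0 × 36 = 5328 mg
CL = 0.693 × Vd / t½ = 0.693 × 148.0 / 9 = 11.40 L/h
Infusion rate = CL × Css = 11.40 × 36 = 410.4 mg/h

(a) 5330 mg; (b) 410 mg/h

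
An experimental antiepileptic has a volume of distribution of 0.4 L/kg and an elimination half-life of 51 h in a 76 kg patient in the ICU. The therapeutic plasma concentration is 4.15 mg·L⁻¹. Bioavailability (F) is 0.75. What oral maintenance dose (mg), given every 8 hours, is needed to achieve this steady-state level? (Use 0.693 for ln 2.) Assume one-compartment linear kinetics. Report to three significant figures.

Vd = 0.4 L/kg × 76 kg = 30.40 L
k = 0.693/51 = 0.01359 h⁻¹, so CL = k·Vd = 0.01359 × 30.40 = 0.4131 L/h
D = CL × Css × τ / F = 0.4131 × 4.15 × 8 / 0.75 = 18.29 mg

18.3 mg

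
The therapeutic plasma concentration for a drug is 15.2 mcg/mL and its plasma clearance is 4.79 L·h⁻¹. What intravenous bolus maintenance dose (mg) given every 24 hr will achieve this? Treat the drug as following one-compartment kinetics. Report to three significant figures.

1750 mg

D = CL × Css × τ = 4.790 × 15.2 × 24 = 1747 mg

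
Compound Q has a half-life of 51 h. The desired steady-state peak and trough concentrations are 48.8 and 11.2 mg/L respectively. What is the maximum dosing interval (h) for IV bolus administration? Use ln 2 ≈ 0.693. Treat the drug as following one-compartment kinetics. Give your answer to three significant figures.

108 h

k = 0.693 / t½ = 0.693 / 51 = 0.01359 h⁻¹
Between IV bolus doses, concentration decays as C = C₀·e^(−kτ), so C_peak/C_trough = e^(kτ).
τ_max = ln(C_peak/C_trough) / k = ln(48.8/11.2) / 0.01359 = 1.472 / 0.01359 = 108.3 h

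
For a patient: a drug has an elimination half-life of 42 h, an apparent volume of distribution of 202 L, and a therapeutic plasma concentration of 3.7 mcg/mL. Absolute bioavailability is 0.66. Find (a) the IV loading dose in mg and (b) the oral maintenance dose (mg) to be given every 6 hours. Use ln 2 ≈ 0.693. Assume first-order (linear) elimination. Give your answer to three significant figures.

(a) 747 mg; (b) 112 mg

LD = Vd × C = 202.0 × 3.7 = 747.4 mg
CL = 0.693 × Vd / t½ = 0.693 × 202.0 / 42 = 3.333 L/h
D = CL × Css × τ / F = 3.333 × 3.7 × 6 / 0.66 = 112.1 mg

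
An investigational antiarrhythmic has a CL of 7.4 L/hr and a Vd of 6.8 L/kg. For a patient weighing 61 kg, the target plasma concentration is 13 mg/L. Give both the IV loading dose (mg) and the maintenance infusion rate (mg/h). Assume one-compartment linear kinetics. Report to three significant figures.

(a) 5390 mg; (b) 96.2 mg/h

Vd(total) = 61 kg × 6.8 L/kg = 414.8 L
LD = Vd · C_target = 414.8 × 13 = 5392 mg
Maintenance infusion rate = CL × Css = 7.400 × 13 = 96.20 mg/h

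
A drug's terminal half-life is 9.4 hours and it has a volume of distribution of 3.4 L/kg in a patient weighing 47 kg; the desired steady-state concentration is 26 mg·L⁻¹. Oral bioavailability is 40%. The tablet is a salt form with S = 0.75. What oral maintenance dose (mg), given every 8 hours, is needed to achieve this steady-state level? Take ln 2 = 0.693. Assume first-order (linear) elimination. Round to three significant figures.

Vd(total) = 47 kg × 3.4 L/kg = 159.8 L
CL = ln 2 · Vd / t½ = 0.693 × 159.8 / 9.4 = 11.78 L/h
D = CL × Css × τ / F / S = 11.78 × 26 × 8 / 0.4 / 0.75 = 8167 mg

8170 mg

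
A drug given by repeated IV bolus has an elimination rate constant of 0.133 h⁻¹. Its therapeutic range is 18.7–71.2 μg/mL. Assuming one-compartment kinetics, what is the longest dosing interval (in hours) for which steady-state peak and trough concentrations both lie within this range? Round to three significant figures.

10.1 h

Between IV bolus doses, concentration decays as C = C₀·e^(−kτ), so C_peak/C_trough = e^(kτ).
τ_max = ln(C_peak/C_trough) / k = ln(71.2/18.7) / 0.1330 = 1.337 / 0.1330 = 10.05 h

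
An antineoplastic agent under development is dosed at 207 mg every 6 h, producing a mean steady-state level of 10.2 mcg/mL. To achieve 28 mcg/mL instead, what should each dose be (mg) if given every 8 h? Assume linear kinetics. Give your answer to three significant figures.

758 mg

For first-order elimination, Css ∝ F·D/(CL·τ); F and CL are unchanged, so Css ∝ D/τ.
D₂ = D₁ × (Css,target / Css,current) × (τ₂/τ₁) = 207 × (28/10.2) × (8/6) = 757.6 mg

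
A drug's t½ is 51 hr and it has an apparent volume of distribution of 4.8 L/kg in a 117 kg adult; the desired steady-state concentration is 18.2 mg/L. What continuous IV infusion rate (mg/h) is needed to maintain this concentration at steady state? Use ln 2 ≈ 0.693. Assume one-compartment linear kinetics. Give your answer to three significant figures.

139 mg/h

Vd = 4.8 L/kg × 117 kg = 561.6 L
CL = ln 2 · Vd / t½ = 0.693 × 561.6 / 51 = 7.631 L/h
Infusion rate = CL × Css = 7.631 × 18.2 = 138.9 mg/h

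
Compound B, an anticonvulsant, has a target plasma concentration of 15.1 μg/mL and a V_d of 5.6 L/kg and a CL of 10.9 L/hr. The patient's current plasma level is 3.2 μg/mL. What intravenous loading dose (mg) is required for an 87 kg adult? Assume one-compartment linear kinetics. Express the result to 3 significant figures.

Vd(total) = 87 kg × 5.6 L/kg = 487.2 L
Loading dose depends on Vd (not clearance): it fills the distribution volume.
Concentration deficit ΔC = 15.1 − 3.2 = 11.90 mg/L
LD = Vd × ΔC = 487.2 × 11.90 = 5798 mg

5800 mg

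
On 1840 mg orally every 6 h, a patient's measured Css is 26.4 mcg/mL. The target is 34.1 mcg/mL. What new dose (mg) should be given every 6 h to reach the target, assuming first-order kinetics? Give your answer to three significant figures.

With linear kinetics, Css is proportional to dose rate (D/τ) at fixed clearance.
D₂ = D₁ × (Css,target / Css,current) = 1840 × 34.1/26.4 = 2377 mg

2380 mg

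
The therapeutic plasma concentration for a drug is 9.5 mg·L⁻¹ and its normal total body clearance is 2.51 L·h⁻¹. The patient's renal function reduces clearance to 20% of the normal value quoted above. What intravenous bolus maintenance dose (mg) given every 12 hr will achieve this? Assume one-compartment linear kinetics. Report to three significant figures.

57.2 mg

Patient clearance = 0.2 × 2.510 = 0.5020 L/h
D = CL × Css × τ = 0.5020 × 9.5 × 12 = 57.23 mg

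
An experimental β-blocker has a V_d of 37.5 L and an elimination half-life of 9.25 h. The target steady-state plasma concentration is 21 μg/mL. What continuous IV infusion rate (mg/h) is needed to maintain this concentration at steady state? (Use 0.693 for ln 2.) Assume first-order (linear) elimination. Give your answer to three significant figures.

59.0 mg/h

CL = 0.693 × Vd / t½ = 0.693 × 37.50 / 9.25 = 2.809 L/h
Infusion rate = CL × Css = 2.809 × 21 = 58.99 mg/h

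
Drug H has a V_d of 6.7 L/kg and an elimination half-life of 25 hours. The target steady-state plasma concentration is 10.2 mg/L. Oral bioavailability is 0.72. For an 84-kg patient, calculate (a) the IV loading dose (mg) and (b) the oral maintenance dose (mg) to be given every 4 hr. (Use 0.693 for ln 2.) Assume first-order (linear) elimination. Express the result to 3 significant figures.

Total Vd = 6.7 × 84 = 562.8 L
LD = Vd × C = 562.8 × 10.2 = 5741 mg
CL = 0.693 × Vd / t½ = 0.693 × 562.8 / 25 = 15.60 L/h
D = CL × Css × τ / F = 15.60 × 10.2 × 4 / 0.72 = 884.0 mg

(a) 5740 mg; (b) 884 mg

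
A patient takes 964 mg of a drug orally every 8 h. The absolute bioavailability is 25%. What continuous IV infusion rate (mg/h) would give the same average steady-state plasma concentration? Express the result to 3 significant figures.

Equivalent systemic input: infusion rate = F·D/τ.
Rate = 0.25 × 964 / 8 = 30.13 mg/h

30.1 mg/h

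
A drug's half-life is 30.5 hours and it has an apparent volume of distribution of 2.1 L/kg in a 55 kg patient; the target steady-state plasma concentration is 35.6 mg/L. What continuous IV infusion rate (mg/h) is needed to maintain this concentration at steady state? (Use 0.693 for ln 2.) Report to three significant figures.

93.4 mg/h

Vd = 2.1 L/kg × 55 kg = 115.5 L
CL = ln 2 · Vd / t½ = 0.693 × 115.5 / 30.5 = 2.624 L/h
Infusion rate = CL × Css = 2.624 × 35.6 = 93.41 mg/h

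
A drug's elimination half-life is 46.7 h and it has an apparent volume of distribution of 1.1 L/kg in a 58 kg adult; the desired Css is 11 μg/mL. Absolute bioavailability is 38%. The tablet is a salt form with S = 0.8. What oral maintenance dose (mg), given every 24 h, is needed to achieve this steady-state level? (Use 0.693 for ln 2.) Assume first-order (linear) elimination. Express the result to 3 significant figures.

Vd(total) = 58 kg × 1.1 L/kg = 63.80 L
k = 0.693/46.7 = 0.01484 h⁻¹, so CL = k·Vd = 0.01484 × 63.80 = 0.9468 L/h
D = CL × Css × τ / F / S = 0.9468 × 11 × 24 / 0.38 / 0.8 = 822.2 mg

822 mg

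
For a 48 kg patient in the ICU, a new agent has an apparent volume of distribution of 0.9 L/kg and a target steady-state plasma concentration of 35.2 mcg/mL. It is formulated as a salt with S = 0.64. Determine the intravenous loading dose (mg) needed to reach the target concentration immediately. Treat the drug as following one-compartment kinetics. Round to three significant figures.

2380 mg

Vd(total) = 48 kg × 0.9 L/kg = 43.20 L
The loading dose fills Vd to the target concentration.
LD = Vd × C / S = 43.20 × 35.20 / 0.64 = 2376 mg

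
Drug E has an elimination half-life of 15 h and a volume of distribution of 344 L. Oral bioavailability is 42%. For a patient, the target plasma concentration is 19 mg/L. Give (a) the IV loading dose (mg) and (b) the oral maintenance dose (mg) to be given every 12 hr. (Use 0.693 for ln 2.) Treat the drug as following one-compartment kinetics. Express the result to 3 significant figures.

(a) 6540 mg; (b) 8630 mg

LD = Vd × C = 344.0 × 19 = 6536 mg
CL = 0.693 × Vd / t½ = 0.693 × 344.0 / 15 = 15.89 L/h
D = CL × Css × τ / F = 15.89 × 19 × 12 / 0.42 = 8626 mg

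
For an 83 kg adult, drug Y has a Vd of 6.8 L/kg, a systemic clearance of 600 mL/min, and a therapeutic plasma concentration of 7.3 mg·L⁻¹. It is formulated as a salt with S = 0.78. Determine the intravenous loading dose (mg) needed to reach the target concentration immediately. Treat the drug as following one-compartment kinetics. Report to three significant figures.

5280 mg

Total Vd = 6.8 × 83 = 564.4 L
LD = Vd × C / S = 564.4 × 7.300 / 0.78 = 5282 mg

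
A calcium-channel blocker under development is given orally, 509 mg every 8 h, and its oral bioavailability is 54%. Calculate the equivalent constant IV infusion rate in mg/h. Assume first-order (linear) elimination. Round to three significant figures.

34.4 mg/h

Equivalent systemic input: infusion rate = F·D/τ.
Rate = 0.54 × 509 / 8 = 34.36 mg/h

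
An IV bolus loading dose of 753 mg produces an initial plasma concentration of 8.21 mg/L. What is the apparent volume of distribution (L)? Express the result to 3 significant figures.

91.7 L

Immediately after an IV bolus, C₀ = Dose / Vd, so Vd = Dose / C₀.
Vd = 753 / 8.21 = 91.72 L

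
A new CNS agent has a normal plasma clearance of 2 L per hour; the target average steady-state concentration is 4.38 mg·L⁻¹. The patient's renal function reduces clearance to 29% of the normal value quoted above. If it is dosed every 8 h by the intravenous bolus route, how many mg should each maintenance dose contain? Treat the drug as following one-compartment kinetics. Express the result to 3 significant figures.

Patient clearance = 0.29 × 2.000 = 0.5800 L/h
D = CL × Css × τ = 0.5800 × 4.38 × 8 = 20.32 mg

20.3 mg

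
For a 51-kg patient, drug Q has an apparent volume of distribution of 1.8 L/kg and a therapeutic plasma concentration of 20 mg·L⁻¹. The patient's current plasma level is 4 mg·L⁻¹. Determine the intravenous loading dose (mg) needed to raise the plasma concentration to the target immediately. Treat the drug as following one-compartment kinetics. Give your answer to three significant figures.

Vd(total) = 51 kg × 1.8 L/kg = 91.80 L
Concentration deficit ΔC = 20 − 4 = 16.00 mg/L
LD = Vd × ΔC = 91.80 × 16.00 = 1469 mg

1470 mg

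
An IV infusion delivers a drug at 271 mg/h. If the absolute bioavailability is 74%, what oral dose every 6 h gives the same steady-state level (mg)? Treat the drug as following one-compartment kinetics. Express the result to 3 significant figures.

To maintain the same Css, the systemic dosing rate must be unchanged: F·D/τ = infusion rate.
D = rate × τ / F = 271 × 6 / 0.74 = 2197 mg

2200 mg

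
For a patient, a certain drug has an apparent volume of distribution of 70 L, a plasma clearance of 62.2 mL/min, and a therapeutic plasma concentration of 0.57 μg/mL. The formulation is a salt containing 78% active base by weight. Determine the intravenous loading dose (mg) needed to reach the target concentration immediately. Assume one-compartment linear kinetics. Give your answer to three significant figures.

The loading dose fills Vd to the target concentration.
LD = Vd × C / S = 70.00 × 0.5700 / 0.78 = 51.15 mg

51.2 mg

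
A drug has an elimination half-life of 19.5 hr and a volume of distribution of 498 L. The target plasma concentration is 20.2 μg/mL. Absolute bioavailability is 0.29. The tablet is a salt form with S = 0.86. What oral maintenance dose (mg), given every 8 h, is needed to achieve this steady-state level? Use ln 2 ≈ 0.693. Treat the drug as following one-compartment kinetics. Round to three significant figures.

11500 mg

CL = ln 2 · Vd / t½ = 0.693 × 498.0 / 19.5 = 17.70 L/h
D = CL × Css × τ / F / S = 17.70 × 20.2 × 8 / 0.29 / 0.86 = 11470 mg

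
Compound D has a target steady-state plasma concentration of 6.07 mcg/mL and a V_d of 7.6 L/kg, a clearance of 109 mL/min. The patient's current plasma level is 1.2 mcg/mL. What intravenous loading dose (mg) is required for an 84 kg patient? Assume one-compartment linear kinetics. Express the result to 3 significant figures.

Vd = 7.6 L/kg × 84 kg = 638.4 L
Concentration deficit ΔC = 6.07 − 1.2 = 4.870 mg/L
LD = Vd × ΔC = 638.4 × 4.870 = 3109 mg

3110 mg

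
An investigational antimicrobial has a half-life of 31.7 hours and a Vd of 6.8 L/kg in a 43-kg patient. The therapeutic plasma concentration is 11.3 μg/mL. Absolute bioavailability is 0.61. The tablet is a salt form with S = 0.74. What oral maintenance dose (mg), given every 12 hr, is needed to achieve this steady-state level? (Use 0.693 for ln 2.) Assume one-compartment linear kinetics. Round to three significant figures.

1920 mg

Vd = 6.8 L/kg × 43 kg = 292.4 L
CL = ln 2 · Vd / t½ = 0.693 × 292.4 / 31.7 = 6.392 L/h
D = CL × Css × τ / F / S = 6.392 × 11.3 × 12 / 0.61 / 0.74 = 1920 mg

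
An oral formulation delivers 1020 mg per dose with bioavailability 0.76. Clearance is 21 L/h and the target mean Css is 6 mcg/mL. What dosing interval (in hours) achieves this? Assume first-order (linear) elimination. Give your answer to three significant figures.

6.15 h

F·D/τ = CL·Css → τ = F·D / (CL·Css).
τ = 0.76 × 1020 / (21 × 6) = 6.152 h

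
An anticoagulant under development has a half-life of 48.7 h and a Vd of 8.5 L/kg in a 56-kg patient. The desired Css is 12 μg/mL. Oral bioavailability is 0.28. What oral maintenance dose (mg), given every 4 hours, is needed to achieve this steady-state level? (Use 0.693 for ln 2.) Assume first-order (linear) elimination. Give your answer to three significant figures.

1160 mg

Vd(total) = 56 kg × 8.5 L/kg = 476.0 L
CL = ln 2 · Vd / t½ = 0.693 × 476.0 / 48.7 = 6.773 L/h
D = CL × Css × τ / F = 6.773 × 12 × 4 / 0.28 = 1161 mg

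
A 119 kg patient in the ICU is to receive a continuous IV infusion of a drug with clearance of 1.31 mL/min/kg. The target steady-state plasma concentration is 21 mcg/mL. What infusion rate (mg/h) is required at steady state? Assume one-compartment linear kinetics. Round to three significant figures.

CL = 1.31 mL/min/kg × 119 kg = 155.9 mL/min = 155.9 × 60/1000 = 9.354 L/h
Rate = CL × Css = 9.354 × 21 = 196.4 mg/h

196 mg/h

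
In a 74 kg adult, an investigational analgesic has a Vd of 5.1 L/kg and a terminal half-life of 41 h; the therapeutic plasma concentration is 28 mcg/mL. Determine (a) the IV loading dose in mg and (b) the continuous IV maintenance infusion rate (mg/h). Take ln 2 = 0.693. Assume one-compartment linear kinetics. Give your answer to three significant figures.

(a) 10600 mg; (b) 179 mg/h

Vd(total) = 74 kg × 5.1 L/kg = 377.4 L
LD = Vd × C = 377.4 × 28 = 10570 mg
CL = 0.693 × Vd / t½ = 0.693 × 377.4 / 41 = 6.379 L/h
Infusion rate = CL × Css = 6.379 × 28 = 178.6 mg/h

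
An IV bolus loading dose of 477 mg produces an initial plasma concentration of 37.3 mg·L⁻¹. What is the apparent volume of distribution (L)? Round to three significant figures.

12.8 L

Immediately after an IV bolus, C₀ = Dose / Vd, so Vd = Dose / C₀.
Vd = 477 / 37.3 = 12.79 L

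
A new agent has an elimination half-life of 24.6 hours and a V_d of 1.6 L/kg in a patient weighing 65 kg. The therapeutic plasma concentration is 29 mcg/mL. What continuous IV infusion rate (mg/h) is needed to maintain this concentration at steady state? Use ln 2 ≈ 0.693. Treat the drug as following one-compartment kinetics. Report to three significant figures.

Total Vd = 1.6 × 65 = 104.0 L
k = 0.693/24.6 = 0.02817 h⁻¹, so CL = k·Vd = 0.02817 × 104.0 = 2.930 L/h
Infusion rate = CL × Css = 2.930 × 29 = 84.97 mg/h

85.0 mg/h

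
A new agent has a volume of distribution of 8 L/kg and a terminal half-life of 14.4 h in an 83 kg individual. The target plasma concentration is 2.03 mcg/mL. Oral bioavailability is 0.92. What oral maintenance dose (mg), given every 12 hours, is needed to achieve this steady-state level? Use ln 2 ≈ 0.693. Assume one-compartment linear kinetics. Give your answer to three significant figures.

846 mg

Total Vd = 8 × 83 = 664.0 L
CL = 0.693 × Vd / t½ = 0.693 × 664.0 / 14.4 = 31.96 L/h
D = CL × Css × τ / F = 31.96 × 2.03 × 12 / 0.92 = 846.2 mg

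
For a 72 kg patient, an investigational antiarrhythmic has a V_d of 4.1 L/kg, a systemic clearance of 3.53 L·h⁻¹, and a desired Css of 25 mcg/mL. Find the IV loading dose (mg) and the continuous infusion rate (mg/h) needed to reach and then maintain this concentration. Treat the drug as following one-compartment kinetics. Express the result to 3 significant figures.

Vd = 4.1 L/kg × 72 kg = 295.2 L
LD = Vd · C_target = 295.2 × 25 = 7380 mg
Maintenance infusion rate = CL × Css = 3.530 × 25 = 88.25 mg/h

(a) 7380 mg; (b) 88.3 mg/h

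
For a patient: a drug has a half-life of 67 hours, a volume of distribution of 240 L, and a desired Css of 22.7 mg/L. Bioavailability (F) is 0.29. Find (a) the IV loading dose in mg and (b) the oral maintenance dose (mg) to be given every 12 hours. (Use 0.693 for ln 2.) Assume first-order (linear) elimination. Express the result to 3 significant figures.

(a) 5450 mg; (b) 2330 mg

LD = Vd × C = 240.0 × 22.7 = 5448 mg
CL = 0.693 × Vd / t½ = 0.693 × 240.0 / 67 = 2.482 L/h
D = CL × Css × τ / F = 2.482 × 22.7 × 12 / 0.29 = 2331 mg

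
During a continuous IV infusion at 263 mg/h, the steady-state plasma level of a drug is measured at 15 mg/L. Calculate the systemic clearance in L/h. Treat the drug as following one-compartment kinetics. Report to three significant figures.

17.5 L/h

At steady state, infusion rate = CL × Css, so CL = rate / Css.
CL = 263 / 15 = 17.53 L/h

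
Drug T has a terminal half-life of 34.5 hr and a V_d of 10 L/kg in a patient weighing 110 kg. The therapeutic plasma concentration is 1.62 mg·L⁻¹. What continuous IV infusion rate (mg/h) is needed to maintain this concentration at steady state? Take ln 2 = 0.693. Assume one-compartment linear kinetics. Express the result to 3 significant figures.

Total Vd = 10 × 110 = 1100 L
CL = ln 2 · Vd / t½ = 0.693 × 1100 / 34.5 = 22.10 L/h
Infusion rate = CL × Css = 22.10 × 1.62 = 35.80 mg/h

35.8 mg/h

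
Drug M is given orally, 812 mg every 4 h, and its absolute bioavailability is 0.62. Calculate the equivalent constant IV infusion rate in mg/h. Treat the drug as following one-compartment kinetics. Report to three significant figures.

Equivalent systemic input: infusion rate = F·D/τ.
Rate = 0.62 × 812 / 4 = 125.9 mg/h

126 mg/h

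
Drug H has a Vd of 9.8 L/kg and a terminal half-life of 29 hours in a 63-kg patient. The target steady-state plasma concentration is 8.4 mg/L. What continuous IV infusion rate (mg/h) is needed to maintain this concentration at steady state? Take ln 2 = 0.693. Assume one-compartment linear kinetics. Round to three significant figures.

124 mg/h

Total Vd = 9.8 × 63 = 617.4 L
CL = ln 2 · Vd / t½ = 0.693 × 617.4 / 29 = 14.75 L/h
Infusion rate = CL × Css = 14.75 × 8.4 = 123.9 mg/h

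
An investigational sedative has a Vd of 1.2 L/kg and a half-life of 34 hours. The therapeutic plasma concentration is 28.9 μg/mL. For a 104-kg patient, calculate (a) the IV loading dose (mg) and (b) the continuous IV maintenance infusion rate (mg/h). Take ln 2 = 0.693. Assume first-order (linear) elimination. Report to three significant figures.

Total Vd = 1.2 × 104 = 124.8 L
LD = Vd × C = 124.8 × 28.9 = 3607 mg
CL = 0.693 × Vd / t½ = 0.693 × 124.8 / 34 = 2.544 L/h
Infusion rate = CL × Css = 2.544 × 28.9 = 73.52 mg/h

(a) 3610 mg; (b) 73.5 mg/h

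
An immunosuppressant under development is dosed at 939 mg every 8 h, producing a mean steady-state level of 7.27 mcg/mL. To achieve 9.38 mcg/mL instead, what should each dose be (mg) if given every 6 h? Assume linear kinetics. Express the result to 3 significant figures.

909 mg

For first-order elimination, Css ∝ F·D/(CL·τ); F and CL are unchanged, so Css ∝ D/τ.
D₂ = D₁ × (Css,target / Css,current) × (τ₂/τ₁) = 939 × (9.38/7.27) × (6/8) = 908.6 mg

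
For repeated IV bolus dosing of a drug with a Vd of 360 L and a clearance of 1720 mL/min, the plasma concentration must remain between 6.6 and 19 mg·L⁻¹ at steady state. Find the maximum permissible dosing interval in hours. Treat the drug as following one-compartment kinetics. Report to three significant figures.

CL = 1720 mL/min × 60/1000 = 103.2 L/h
k = CL / Vd = 103.2 / 360.0 = 0.2867 h⁻¹
Between IV bolus doses, concentration decays as C = C₀·e^(−kτ), so C_peak/C_trough = e^(kτ).
τ_max = ln(C_peak/C_trough) / k = ln(19/6.6) / 0.2867 = 1.057 / 0.2867 = 3.687 h

3.69 h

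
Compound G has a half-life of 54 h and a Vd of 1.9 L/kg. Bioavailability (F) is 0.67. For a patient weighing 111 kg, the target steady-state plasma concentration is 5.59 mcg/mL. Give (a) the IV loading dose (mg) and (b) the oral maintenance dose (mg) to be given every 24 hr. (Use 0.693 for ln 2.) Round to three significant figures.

(a) 1180 mg; (b) 542 mg

Total Vd = 1.9 × 111 = 210.9 L
LD = Vd × C = 210.9 × 5.59 = 1179 mg
CL = 0.693 × Vd / t½ = 0.693 × 210.9 / 54 = 2.707 L/h
D = CL × Css × τ / F = 2.707 × 5.59 × 24 / 0.67 = 542.0 mg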